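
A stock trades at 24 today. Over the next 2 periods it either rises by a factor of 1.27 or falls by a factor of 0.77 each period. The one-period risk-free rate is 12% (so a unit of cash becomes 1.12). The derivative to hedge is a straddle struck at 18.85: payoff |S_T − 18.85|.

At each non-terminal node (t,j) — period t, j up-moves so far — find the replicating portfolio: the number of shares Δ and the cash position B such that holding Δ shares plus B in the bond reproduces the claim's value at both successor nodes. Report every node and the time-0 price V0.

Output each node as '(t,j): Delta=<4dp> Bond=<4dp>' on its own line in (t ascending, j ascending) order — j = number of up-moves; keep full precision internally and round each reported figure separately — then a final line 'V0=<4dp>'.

(0,0): Delta=0.7937 Bond=-9.4137
(1,0): Delta=-0.0001 Bond=4.1265
(1,1): Delta=1.0000 Bond=-16.8304
V0=9.6359

Risk-neutral probability p* = (R−d)/(u−d) = (1.12−0.77)/(1.27−0.77) = 0.7000.
Terminal payoffs: V(2,0)=4.6204, V(2,1)=4.6196, V(2,2)=19.8596
Node (1,0) S=18.4800: V=(p*·4.6196+(1−p*)·4.6204)/1.12=4.1249; Δ=(4.6196−4.6204)/(23.4696−14.2296)=-0.0001; B=V−Δ·S=4.1265
Node (1,1) S=30.4800: V=(p*·19.8596+(1−p*)·4.6196)/1.12=13.6496; Δ=(19.8596−4.6196)/(38.7096−23.4696)=1.0000; B=V−Δ·S=-16.8304
Node (0,0) S=24.0000: V=(p*·13.6496+(1−p*)·4.1249)/1.12=9.6359; Δ=(13.6496−4.1249)/(30.4800−18.4800)=0.7937; B=V−Δ·S=-9.4137
The time-0 hedge costs 9.6359, which is the no-arbitrage price.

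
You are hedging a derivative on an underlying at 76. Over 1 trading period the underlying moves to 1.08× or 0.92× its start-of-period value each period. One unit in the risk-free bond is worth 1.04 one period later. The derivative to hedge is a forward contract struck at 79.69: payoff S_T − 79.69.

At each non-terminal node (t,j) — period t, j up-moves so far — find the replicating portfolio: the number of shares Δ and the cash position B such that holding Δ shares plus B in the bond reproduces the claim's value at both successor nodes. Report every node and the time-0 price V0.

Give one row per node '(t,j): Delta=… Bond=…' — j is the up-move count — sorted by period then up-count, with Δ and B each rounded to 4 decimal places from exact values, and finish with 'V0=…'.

Under the risk-neutral measure, an up-move has probability p* = (R−d)/(u−d) = 0.7500 and values discount at R = 1.04.
Payoff layer (t=1): V(1,0)=-9.7700, V(1,1)=2.3900
Node (0,0) S=76.0000: V=(p*·2.3900+(1−p*)·-9.7700)/1.04=-0.6250; Δ=(2.3900−-9.7700)/(82.0800−69.9200)=1.0000; B=V−Δ·S=-76.6250
The time-0 hedge costs -0.6250, which is the no-arbitrage price.

(0,0): Delta=1.0000 Bond=-76.6250
V0=-0.6250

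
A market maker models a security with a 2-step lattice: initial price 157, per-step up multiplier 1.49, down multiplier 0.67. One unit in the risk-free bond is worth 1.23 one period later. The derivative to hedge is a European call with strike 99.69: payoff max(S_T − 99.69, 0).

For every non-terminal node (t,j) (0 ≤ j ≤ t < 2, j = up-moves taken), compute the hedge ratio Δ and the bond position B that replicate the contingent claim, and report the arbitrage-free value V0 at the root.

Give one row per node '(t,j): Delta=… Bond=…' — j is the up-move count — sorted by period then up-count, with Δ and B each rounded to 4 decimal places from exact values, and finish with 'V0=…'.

Since d<R<u, set p* = (R−d)/(u−d) = 0.6829; price each node as the discounted p*-expectation of its children.
Terminal payoffs: V(2,0)=0.0000, V(2,1)=57.0431, V(2,2)=248.8657
(1,0): S=105.1900. Δ = (V_up−V_dn)/(S_up−S_dn) = (57.0431−0.0000)/(156.7331−70.4773) = 0.6613. V = [p*·57.0431 + (1−p*)·0.0000]/1.23 = 31.6718. B = V − Δ·S = -37.8930.
(1,1): S=233.9300. Δ = (V_up−V_dn)/(S_up−S_dn) = (248.8657−57.0431)/(348.5557−156.7331) = 1.0000. V = [p*·248.8657 + (1−p*)·57.0431]/1.23 = 152.8812. B = V − Δ·S = -81.0488.
(0,0): S=157.0000. Δ = (V_up−V_dn)/(S_up−S_dn) = (152.8812−31.6718)/(233.9300−105.1900) = 0.9415. V = [p*·152.8812 + (1−p*)·31.6718]/1.23 = 93.0479. B = V − Δ·S = -54.7685.
Each (Δ,B) replicates both successor values, so the strategy is self-financing and V0 is arbitrage-free.

(0,0): Delta=0.9415 Bond=-54.7685
(1,0): Delta=0.6613 Bond=-37.8930
(1,1): Delta=1.0000 Bond=-81.0488
V0=93.0479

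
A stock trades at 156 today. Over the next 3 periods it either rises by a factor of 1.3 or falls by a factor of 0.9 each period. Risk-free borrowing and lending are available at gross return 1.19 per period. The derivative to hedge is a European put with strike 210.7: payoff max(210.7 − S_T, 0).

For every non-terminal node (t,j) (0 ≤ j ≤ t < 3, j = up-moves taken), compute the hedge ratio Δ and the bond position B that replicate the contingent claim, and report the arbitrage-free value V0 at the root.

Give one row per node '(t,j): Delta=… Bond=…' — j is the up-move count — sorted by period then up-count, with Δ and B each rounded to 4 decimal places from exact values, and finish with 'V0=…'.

Risk-neutral probability p* = (R−d)/(u−d) = (1.19−0.9)/(1.3−0.9) = 0.7250.
Terminal values V(3,·): V(3,0)=96.9760, V(3,1)=46.4320, V(3,2)=0.0000, V(3,3)=0.0000
Node (2,0) S=126.3600: V=(p*·46.4320+(1−p*)·96.9760)/1.19=50.6988; Δ=(46.4320−96.9760)/(164.2680−113.7240)=-1.0000; B=V−Δ·S=177.0588
Node (2,1) S=182.5200: V=(p*·0.0000+(1−p*)·46.4320)/1.19=10.7301; Δ=(0.0000−46.4320)/(237.2760−164.2680)=-0.6360; B=V−Δ·S=126.8101
Node (2,2) S=263.6400: V=(p*·0.0000+(1−p*)·0.0000)/1.19=0.0000; Δ=(0.0000−0.0000)/(342.7320−237.2760)=0.0000; B=V−Δ·S=0.0000
Node (1,0) S=140.4000: V=(p*·10.7301+(1−p*)·50.6988)/1.19=18.2534; Δ=(10.7301−50.6988)/(182.5200−126.3600)=-0.7117; B=V−Δ·S=118.1752
Node (1,1) S=202.8000: V=(p*·0.0000+(1−p*)·10.7301)/1.19=2.4796; Δ=(0.0000−10.7301)/(263.6400−182.5200)=-0.1323; B=V−Δ·S=29.3049
Node (0,0) S=156.0000: V=(p*·2.4796+(1−p*)·18.2534)/1.19=5.7289; Δ=(2.4796−18.2534)/(202.8000−140.4000)=-0.2528; B=V−Δ·S=45.1632
Check: Δ(0,0)·S0 + B(0,0) = 5.7289 = V0.

(0,0): Delta=-0.2528 Bond=45.1632
(1,0): Delta=-0.7117 Bond=118.1752
(1,1): Delta=-0.1323 Bond=29.3049
(2,0): Delta=-1.0000 Bond=177.0588
(2,1): Delta=-0.6360 Bond=126.8101
(2,2): Delta=0.0000 Bond=0.0000
V0=5.7289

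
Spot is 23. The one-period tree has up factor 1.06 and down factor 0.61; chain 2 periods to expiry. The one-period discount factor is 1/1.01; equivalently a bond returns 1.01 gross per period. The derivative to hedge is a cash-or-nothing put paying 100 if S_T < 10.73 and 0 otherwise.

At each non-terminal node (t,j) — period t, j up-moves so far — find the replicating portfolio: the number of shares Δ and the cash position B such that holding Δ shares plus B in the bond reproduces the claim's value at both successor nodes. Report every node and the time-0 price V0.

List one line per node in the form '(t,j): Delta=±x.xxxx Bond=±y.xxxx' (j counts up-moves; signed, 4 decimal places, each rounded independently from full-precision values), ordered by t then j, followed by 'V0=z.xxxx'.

(0,0): Delta=-1.0629 Bond=25.6571
(1,0): Delta=-15.8391 Bond=233.2233
(1,1): Delta=0.0000 Bond=0.0000
V0=1.2102

The replicating-portfolio and risk-neutral prices coincide; use p* = (1.01−0.61)/(1.06−0.61) = 0.8889 for the latter.
At expiry t=2: V(2,0)=100.0000, V(2,1)=0.0000, V(2,2)=0.0000
(1,0): S=14.0300. Δ = (V_up−V_dn)/(S_up−S_dn) = (0.0000−100.0000)/(14.8718−8.5583) = -15.8391. V = [p*·0.0000 + (1−p*)·100.0000]/1.01 = 11.0011. B = V − Δ·S = 233.2233.
(1,1): S=24.3800. Δ = (V_up−V_dn)/(S_up−S_dn) = (0.0000−0.0000)/(25.8428−14.8718) = 0.0000. V = [p*·0.0000 + (1−p*)·0.0000]/1.01 = 0.0000. B = V − Δ·S = 0.0000.
(0,0): S=23.0000. Δ = (V_up−V_dn)/(S_up−S_dn) = (0.0000−11.0011)/(24.3800−14.0300) = -1.0629. V = [p*·0.0000 + (1−p*)·11.0011]/1.01 = 1.2102. B = V − Δ·S = 25.6571.
The time-0 hedge costs 1.2102, which is the no-arbitrage price.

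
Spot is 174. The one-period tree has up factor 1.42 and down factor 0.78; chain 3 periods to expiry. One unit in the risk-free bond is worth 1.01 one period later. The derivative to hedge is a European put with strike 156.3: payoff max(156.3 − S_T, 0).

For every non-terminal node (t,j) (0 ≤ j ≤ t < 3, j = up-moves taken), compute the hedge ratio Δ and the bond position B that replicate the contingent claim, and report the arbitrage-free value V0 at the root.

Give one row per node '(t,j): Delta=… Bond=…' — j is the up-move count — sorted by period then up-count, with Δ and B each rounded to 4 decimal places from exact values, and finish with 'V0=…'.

(0,0): Delta=-0.2690 Bond=68.1853
(1,0): Delta=-0.5192 Bond=102.8283
(1,1): Delta=-0.0240 Bond=8.3276
(2,0): Delta=-1.0000 Bond=154.7525
(2,1): Delta=-0.0485 Bond=13.1291
(2,2): Delta=0.0000 Bond=0.0000
V0=21.3806

The replicating-portfolio and risk-neutral prices coincide; use p* = (1.01−0.78)/(1.42−0.78) = 0.3594 for the latter.
Payoff layer (t=3): V(3,0)=73.7280, V(3,1)=5.9765, V(3,2)=0.0000, V(3,3)=0.0000
Node (2,0) S=105.8616: V=(p*·5.9765+(1−p*)·73.7280)/1.01=48.8909; Δ=(5.9765−73.7280)/(150.3235−82.5720)=-1.0000; B=V−Δ·S=154.7525
Node (2,1) S=192.7224: V=(p*·0.0000+(1−p*)·5.9765)/1.01=3.7908; Δ=(0.0000−5.9765)/(273.6658−150.3235)=-0.0485; B=V−Δ·S=13.1291
Node (2,2) S=350.8536: V=(p*·0.0000+(1−p*)·0.0000)/1.01=0.0000; Δ=(0.0000−0.0000)/(498.2121−273.6658)=0.0000; B=V−Δ·S=0.0000
Node (1,0) S=135.7200: V=(p*·3.7908+(1−p*)·48.8909)/1.01=32.3594; Δ=(3.7908−48.8909)/(192.7224−105.8616)=-0.5192; B=V−Δ·S=102.8283
Node (1,1) S=247.0800: V=(p*·0.0000+(1−p*)·3.7908)/1.01=2.4044; Δ=(0.0000−3.7908)/(350.8536−192.7224)=-0.0240; B=V−Δ·S=8.3276
Node (0,0) S=174.0000: V=(p*·2.4044+(1−p*)·32.3594)/1.01=21.3806; Δ=(2.4044−32.3594)/(247.0800−135.7200)=-0.2690; B=V−Δ·S=68.1853
Self-financing check: at every node Δ·S+B equals the discounted successor values.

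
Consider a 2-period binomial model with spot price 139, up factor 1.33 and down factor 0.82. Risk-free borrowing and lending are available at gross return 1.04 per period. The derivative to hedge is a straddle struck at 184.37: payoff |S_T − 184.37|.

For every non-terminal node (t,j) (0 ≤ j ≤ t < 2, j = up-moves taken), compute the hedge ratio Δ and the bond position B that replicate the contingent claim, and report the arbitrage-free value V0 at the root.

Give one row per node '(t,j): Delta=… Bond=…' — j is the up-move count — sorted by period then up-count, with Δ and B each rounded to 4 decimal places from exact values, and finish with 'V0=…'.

(0,0): Delta=-0.2802 Bond=91.5772
(1,0): Delta=-1.0000 Bond=177.2788
(1,1): Delta=0.3047 Bond=-12.9015
V0=52.6242

Since d<R<u, set p* = (R−d)/(u−d) = 0.4314; price each node as the discounted p*-expectation of its children.
Terminal values V(2,·): V(2,0)=90.9064, V(2,1)=32.7766, V(2,2)=61.5071
(1,0): S=113.9800. Δ = (V_up−V_dn)/(S_up−S_dn) = (32.7766−90.9064)/(151.5934−93.4636) = -1.0000. V = [p*·32.7766 + (1−p*)·90.9064]/1.04 = 63.2988. B = V − Δ·S = 177.2788.
(1,1): S=184.8700. Δ = (V_up−V_dn)/(S_up−S_dn) = (61.5071−32.7766)/(245.8771−151.5934) = 0.3047. V = [p*·61.5071 + (1−p*)·32.7766]/1.04 = 43.4328. B = V − Δ·S = -12.9015.
(0,0): S=139.0000. Δ = (V_up−V_dn)/(S_up−S_dn) = (43.4328−63.2988)/(184.8700−113.9800) = -0.2802. V = [p*·43.4328 + (1−p*)·63.2988]/1.04 = 52.6242. B = V − Δ·S = 91.5772.
Each (Δ,B) replicates both successor values, so the strategy is self-financing and V0 is arbitrage-free.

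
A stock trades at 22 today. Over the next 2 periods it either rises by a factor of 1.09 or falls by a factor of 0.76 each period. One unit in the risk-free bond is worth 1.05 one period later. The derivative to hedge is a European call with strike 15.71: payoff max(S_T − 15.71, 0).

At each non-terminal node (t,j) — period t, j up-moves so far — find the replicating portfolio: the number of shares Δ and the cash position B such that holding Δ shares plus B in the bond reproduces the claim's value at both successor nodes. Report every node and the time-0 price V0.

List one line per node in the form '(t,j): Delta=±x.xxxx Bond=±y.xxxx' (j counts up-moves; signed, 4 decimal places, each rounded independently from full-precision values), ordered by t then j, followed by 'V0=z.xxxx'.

The replicating-portfolio and risk-neutral prices coincide; use p* = (1.05−0.76)/(1.09−0.76) = 0.8788 for the latter.
Terminal payoffs: V(2,0)=0.0000, V(2,1)=2.5148, V(2,2)=10.4282
Node (1,0) S=16.7200: V=(p*·2.5148+(1−p*)·0.0000)/1.05=2.1047; Δ=(2.5148−0.0000)/(18.2248−12.7072)=0.4558; B=V−Δ·S=-5.5159
Node (1,1) S=23.9800: V=(p*·10.4282+(1−p*)·2.5148)/1.05=9.0181; Δ=(10.4282−2.5148)/(26.1382−18.2248)=1.0000; B=V−Δ·S=-14.9619
Node (0,0) S=22.0000: V=(p*·9.0181+(1−p*)·2.1047)/1.05=7.7906; Δ=(9.0181−2.1047)/(23.9800−16.7200)=0.9523; B=V−Δ·S=-13.1590
Root portfolio cost Δ·22+B reproduces V0=7.7906.

(0,0): Delta=0.9523 Bond=-13.1590
(1,0): Delta=0.4558 Bond=-5.5159
(1,1): Delta=1.0000 Bond=-14.9619
V0=7.7906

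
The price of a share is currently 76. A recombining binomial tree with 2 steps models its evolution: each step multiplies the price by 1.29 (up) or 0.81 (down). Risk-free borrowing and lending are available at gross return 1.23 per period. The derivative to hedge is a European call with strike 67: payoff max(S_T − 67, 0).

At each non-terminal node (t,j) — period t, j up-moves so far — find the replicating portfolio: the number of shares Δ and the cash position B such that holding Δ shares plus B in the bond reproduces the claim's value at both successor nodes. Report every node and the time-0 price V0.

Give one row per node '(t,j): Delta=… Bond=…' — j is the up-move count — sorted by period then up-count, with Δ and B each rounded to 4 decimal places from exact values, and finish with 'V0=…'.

Under the risk-neutral measure, an up-move has probability p* = (R−d)/(u−d) = 0.8750 and values discount at R = 1.23.
At expiry t=2: V(2,0)=0.0000, V(2,1)=12.4124, V(2,2)=59.4716
Node (1,0) S=61.5600: V=(p*·12.4124+(1−p*)·0.0000)/1.23=8.8300; Δ=(12.4124−0.0000)/(79.4124−49.8636)=0.4201; B=V−Δ·S=-17.0292
Node (1,1) S=98.0400: V=(p*·59.4716+(1−p*)·12.4124)/1.23=43.5685; Δ=(59.4716−12.4124)/(126.4716−79.4124)=1.0000; B=V−Δ·S=-54.4715
Node (0,0) S=76.0000: V=(p*·43.5685+(1−p*)·8.8300)/1.23=31.8912; Δ=(43.5685−8.8300)/(98.0400−61.5600)=0.9523; B=V−Δ·S=-40.4807
Root portfolio cost Δ·76+B reproduces V0=31.8912.

(0,0): Delta=0.9523 Bond=-40.4807
(1,0): Delta=0.4201 Bond=-17.0292
(1,1): Delta=1.0000 Bond=-54.4715
V0=31.8912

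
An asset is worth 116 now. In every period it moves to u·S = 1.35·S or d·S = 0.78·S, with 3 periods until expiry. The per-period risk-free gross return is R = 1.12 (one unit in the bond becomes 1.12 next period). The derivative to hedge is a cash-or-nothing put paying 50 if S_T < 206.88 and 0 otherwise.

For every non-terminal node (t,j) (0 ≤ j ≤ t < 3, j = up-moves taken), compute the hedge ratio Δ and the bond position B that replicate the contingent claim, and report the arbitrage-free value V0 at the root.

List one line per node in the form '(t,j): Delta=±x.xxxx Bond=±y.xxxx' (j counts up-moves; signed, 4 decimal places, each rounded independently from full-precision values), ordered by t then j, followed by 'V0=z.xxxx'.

Under the risk-neutral measure, an up-move has probability p* = (R−d)/(u−d) = 0.5965 and values discount at R = 1.12.
Payoff layer (t=3): V(3,0)=50.0000, V(3,1)=50.0000, V(3,2)=50.0000, V(3,3)=0.0000
  t=2,j=0: stock 70.5744 → up 95.2754 (V=50.0000), down 55.0480 (V=50.0000). Price 44.6429; hedge Δ=0.0000, bond B=44.6429.
  t=2,j=1: stock 122.1480 → up 164.8998 (V=50.0000), down 95.2754 (V=50.0000). Price 44.6429; hedge Δ=0.0000, bond B=44.6429.
  t=2,j=2: stock 211.4100 → up 285.4035 (V=0.0000), down 164.8998 (V=50.0000). Price 18.0138; hedge Δ=-0.4149, bond B=105.7331.
  t=1,j=0: stock 90.4800 → up 122.1480 (V=44.6429), down 70.5744 (V=44.6429). Price 39.8597; hedge Δ=0.0000, bond B=39.8597.
  t=1,j=1: stock 156.6000 → up 211.4100 (V=18.0138), down 122.1480 (V=44.6429). Price 25.6775; hedge Δ=-0.2983, bond B=72.3952.
  t=0,j=0: stock 116.0000 → up 156.6000 (V=25.6775), down 90.4800 (V=39.8597). Price 28.0359; hedge Δ=-0.2145, bond B=52.9168.
Each (Δ,B) replicates both successor values, so the strategy is self-financing and V0 is arbitrage-free.

(0,0): Delta=-0.2145 Bond=52.9168
(1,0): Delta=0.0000 Bond=39.8597
(1,1): Delta=-0.2983 Bond=72.3952
(2,0): Delta=0.0000 Bond=44.6429
(2,1): Delta=0.0000 Bond=44.6429
(2,2): Delta=-0.4149 Bond=105.7331
V0=28.0359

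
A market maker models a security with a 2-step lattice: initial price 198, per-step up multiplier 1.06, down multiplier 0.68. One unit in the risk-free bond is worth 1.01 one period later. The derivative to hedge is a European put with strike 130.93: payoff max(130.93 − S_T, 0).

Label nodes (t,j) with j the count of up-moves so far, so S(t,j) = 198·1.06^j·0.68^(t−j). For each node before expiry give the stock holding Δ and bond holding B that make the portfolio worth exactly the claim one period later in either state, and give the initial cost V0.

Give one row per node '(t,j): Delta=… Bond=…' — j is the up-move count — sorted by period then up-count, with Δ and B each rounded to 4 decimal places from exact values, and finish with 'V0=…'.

(0,0): Delta=-0.0682 Bond=14.1672
(1,0): Delta=-0.7696 Bond=108.7475
(1,1): Delta=0.0000 Bond=0.0000
V0=0.6683

Risk-neutral probability p* = (R−d)/(u−d) = (1.01−0.68)/(1.06−0.68) = 0.8684.
Terminal values V(2,·): V(2,0)=39.3748, V(2,1)=0.0000, V(2,2)=0.0000
(1,0): S=134.6400. Δ = (V_up−V_dn)/(S_up−S_dn) = (0.0000−39.3748)/(142.7184−91.5552) = -0.7696. V = [p*·0.0000 + (1−p*)·39.3748]/1.01 = 5.1296. B = V − Δ·S = 108.7475.
(1,1): S=209.8800. Δ = (V_up−V_dn)/(S_up−S_dn) = (0.0000−0.0000)/(222.4728−142.7184) = 0.0000. V = [p*·0.0000 + (1−p*)·0.0000]/1.01 = 0.0000. B = V − Δ·S = 0.0000.
(0,0): S=198.0000. Δ = (V_up−V_dn)/(S_up−S_dn) = (0.0000−5.1296)/(209.8800−134.6400) = -0.0682. V = [p*·0.0000 + (1−p*)·5.1296]/1.01 = 0.6683. B = V − Δ·S = 14.1672.
Self-financing check: at every node Δ·S+B equals the discounted successor values.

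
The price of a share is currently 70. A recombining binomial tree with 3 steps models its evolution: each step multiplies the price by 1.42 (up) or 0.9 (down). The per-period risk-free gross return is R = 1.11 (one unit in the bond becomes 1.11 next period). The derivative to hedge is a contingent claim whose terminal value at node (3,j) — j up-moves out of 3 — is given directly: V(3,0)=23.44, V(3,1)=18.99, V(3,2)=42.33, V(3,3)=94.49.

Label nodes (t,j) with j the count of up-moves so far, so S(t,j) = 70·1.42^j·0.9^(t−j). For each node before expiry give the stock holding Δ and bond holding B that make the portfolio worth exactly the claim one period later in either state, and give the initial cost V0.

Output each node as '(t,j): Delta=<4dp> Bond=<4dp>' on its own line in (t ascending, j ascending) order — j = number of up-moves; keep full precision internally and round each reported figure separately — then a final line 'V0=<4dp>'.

(0,0): Delta=0.4050 Bond=-5.1616
(1,0): Delta=0.1863 Bond=8.0518
(1,1): Delta=0.6097 Bond=-26.0730
(2,0): Delta=-0.1509 Bond=28.0558
(2,1): Delta=0.5017 Bond=-19.2848
(2,2): Delta=0.7107 Bond=-43.1954
V0=23.1886

Since d<R<u, set p* = (R−d)/(u−d) = 0.4038; price each node as the discounted p*-expectation of its children.
Payoff layer (t=3): V(3,0)=23.4400, V(3,1)=18.9900, V(3,2)=42.3300, V(3,3)=94.4900
  t=2,j=0: stock 56.7000 → up 80.5140 (V=18.9900), down 51.0300 (V=23.4400). Price 19.4981; hedge Δ=-0.1509, bond B=28.0558.
  t=2,j=1: stock 89.4600 → up 127.0332 (V=42.3300), down 80.5140 (V=18.9900). Price 25.5998; hedge Δ=0.5017, bond B=-19.2848.
  t=2,j=2: stock 141.1480 → up 200.4302 (V=94.4900), down 127.0332 (V=42.3300). Price 57.1123; hedge Δ=0.7107, bond B=-43.1954.
  t=1,j=0: stock 63.0000 → up 89.4600 (V=25.5998), down 56.7000 (V=19.4981). Price 19.7858; hedge Δ=0.1863, bond B=8.0518.
  t=1,j=1: stock 99.4000 → up 141.1480 (V=57.1123), down 89.4600 (V=25.5998). Price 34.5279; hedge Δ=0.6097, bond B=-26.0730.
  t=0,j=0: stock 70.0000 → up 99.4000 (V=34.5279), down 63.0000 (V=19.7858). Price 23.1886; hedge Δ=0.4050, bond B=-5.1616.
The time-0 hedge costs 23.1886, which is the no-arbitrage price.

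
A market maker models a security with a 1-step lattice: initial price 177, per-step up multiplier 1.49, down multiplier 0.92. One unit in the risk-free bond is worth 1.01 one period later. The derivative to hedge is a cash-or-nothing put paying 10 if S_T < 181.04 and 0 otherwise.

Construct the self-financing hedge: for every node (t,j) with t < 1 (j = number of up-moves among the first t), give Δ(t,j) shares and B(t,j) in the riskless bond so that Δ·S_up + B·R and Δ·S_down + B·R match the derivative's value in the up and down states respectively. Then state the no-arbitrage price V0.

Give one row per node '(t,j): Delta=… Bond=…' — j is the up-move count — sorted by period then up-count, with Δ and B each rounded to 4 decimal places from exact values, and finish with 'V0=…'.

Under the risk-neutral measure, an up-move has probability p* = (R−d)/(u−d) = 0.1579 and values discount at R = 1.01.
Payoff layer (t=1): V(1,0)=10.0000, V(1,1)=0.0000
  t=0,j=0: stock 177.0000 → up 263.7300 (V=0.0000), down 162.8400 (V=10.0000). Price 8.3377; hedge Δ=-0.0991, bond B=25.8815.
Self-financing check: at every node Δ·S+B equals the discounted successor values.

(0,0): Delta=-0.0991 Bond=25.8815
V0=8.3377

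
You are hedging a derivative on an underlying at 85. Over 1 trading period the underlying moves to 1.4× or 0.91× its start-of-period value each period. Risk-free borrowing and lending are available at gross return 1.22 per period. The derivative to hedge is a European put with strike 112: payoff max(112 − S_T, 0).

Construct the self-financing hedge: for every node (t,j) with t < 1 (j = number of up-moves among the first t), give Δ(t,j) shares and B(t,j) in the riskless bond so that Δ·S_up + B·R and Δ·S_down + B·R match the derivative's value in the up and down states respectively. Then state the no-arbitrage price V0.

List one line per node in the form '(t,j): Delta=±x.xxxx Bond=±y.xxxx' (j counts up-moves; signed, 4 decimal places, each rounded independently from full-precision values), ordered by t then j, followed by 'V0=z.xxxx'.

(0,0): Delta=-0.8319 Bond=81.1475
V0=10.4333

The replicating-portfolio and risk-neutral prices coincide; use p* = (1.22−0.91)/(1.4−0.91) = 0.6327 for the latter.
Terminal payoffs: V(1,0)=34.6500, V(1,1)=0.0000
(0,0): S=85.0000. Δ = (V_up−V_dn)/(S_up−S_dn) = (0.0000−34.6500)/(119.0000−77.3500) = -0.8319. V = [p*·0.0000 + (1−p*)·34.6500]/1.22 = 10.4333. B = V − Δ·S = 81.1475.
Root portfolio cost Δ·85+B reproduces V0=10.4333.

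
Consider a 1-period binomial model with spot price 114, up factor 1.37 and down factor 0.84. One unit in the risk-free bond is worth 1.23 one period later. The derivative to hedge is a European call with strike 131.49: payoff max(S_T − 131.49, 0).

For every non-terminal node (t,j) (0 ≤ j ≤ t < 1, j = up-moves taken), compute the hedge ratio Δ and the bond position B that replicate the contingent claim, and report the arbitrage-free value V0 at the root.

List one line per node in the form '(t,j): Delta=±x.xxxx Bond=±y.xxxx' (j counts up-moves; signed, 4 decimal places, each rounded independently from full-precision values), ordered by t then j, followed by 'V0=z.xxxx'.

(0,0): Delta=0.4086 Bond=-31.8141
V0=14.7708

Since d<R<u, set p* = (R−d)/(u−d) = 0.7358; price each node as the discounted p*-expectation of its children.
Terminal payoffs: V(1,0)=0.0000, V(1,1)=24.6900
Node (0,0) S=114.0000: V=(p*·24.6900+(1−p*)·0.0000)/1.23=14.7708; Δ=(24.6900−0.0000)/(156.1800−95.7600)=0.4086; B=V−Δ·S=-31.8141
Check: Δ(0,0)·S0 + B(0,0) = 14.7708 = V0.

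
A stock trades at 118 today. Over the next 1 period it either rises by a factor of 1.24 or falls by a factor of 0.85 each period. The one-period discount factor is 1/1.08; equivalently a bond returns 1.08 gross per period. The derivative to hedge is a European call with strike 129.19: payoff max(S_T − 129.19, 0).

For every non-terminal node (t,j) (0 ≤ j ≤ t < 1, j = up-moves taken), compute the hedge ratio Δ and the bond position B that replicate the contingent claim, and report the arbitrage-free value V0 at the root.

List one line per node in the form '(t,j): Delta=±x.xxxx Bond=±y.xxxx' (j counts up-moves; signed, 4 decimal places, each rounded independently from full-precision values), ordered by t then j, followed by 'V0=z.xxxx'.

Since d<R<u, set p* = (R−d)/(u−d) = 0.5897; price each node as the discounted p*-expectation of its children.
Terminal values V(1,·): V(1,0)=0.0000, V(1,1)=17.1300
  t=0,j=0: stock 118.0000 → up 146.3200 (V=17.1300), down 100.3000 (V=0.0000). Price 9.3540; hedge Δ=0.3722, bond B=-34.5691.
Root portfolio cost Δ·118+B reproduces V0=9.3540.

(0,0): Delta=0.3722 Bond=-34.5691
V0=9.3540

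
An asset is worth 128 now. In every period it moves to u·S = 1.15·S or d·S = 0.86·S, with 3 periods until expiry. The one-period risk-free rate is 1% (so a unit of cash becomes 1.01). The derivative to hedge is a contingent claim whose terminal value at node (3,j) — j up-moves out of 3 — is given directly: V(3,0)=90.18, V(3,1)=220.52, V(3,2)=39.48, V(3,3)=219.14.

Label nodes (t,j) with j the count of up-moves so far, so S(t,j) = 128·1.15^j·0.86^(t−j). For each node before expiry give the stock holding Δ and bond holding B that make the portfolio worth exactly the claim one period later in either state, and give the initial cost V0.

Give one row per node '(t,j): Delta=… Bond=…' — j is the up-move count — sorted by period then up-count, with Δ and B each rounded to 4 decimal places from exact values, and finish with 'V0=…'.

Under the risk-neutral measure, an up-move has probability p* = (R−d)/(u−d) = 0.5172 and values discount at R = 1.01.
Payoff layer (t=3): V(3,0)=90.1800, V(3,1)=220.5200, V(3,2)=39.4800, V(3,3)=219.1400
  t=2,j=0: stock 94.6688 → up 108.8691 (V=220.5200), down 81.4152 (V=90.1800). Price 156.0369; hedge Δ=4.7476, bond B=-293.4114.
  t=2,j=1: stock 126.5920 → up 145.5808 (V=39.4800), down 108.8691 (V=220.5200). Price 125.6224; hedge Δ=-4.9314, bond B=749.8983.
  t=2,j=2: stock 169.2800 → up 194.6720 (V=219.1400), down 145.5808 (V=39.4800). Price 131.0966; hedge Δ=3.6597, bond B=-488.4206.
  t=1,j=0: stock 110.0800 → up 126.5920 (V=125.6224), down 94.6688 (V=156.0369). Price 138.9161; hedge Δ=-0.9527, bond B=243.7936.
  t=1,j=1: stock 147.2000 → up 169.2800 (V=131.0966), down 126.5920 (V=125.6224). Price 127.1821; hedge Δ=0.1282, bond B=108.3054.
  t=0,j=0: stock 128.0000 → up 147.2000 (V=127.1821), down 110.0800 (V=138.9161). Price 131.5315; hedge Δ=-0.3161, bond B=171.9936.
Check: Δ(0,0)·S0 + B(0,0) = 131.5315 = V0.

(0,0): Delta=-0.3161 Bond=171.9936
(1,0): Delta=-0.9527 Bond=243.7936
(1,1): Delta=0.1282 Bond=108.3054
(2,0): Delta=4.7476 Bond=-293.4114
(2,1): Delta=-4.9314 Bond=749.8983
(2,2): Delta=3.6597 Bond=-488.4206
V0=131.5315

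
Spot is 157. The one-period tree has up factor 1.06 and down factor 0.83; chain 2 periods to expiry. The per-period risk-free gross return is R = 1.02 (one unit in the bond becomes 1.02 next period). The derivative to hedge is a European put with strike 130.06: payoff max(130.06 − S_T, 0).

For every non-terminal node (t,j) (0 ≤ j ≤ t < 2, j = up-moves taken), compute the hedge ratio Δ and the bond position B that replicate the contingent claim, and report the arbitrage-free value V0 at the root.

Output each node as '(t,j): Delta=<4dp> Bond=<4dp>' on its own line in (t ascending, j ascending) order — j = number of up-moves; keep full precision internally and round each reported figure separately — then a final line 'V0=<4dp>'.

(0,0): Delta=-0.1034 Bond=16.8736
(1,0): Delta=-0.7308 Bond=98.9636
(1,1): Delta=0.0000 Bond=0.0000
V0=0.6367

Since d<R<u, set p* = (R−d)/(u−d) = 0.8261; price each node as the discounted p*-expectation of its children.
At expiry t=2: V(2,0)=21.9027, V(2,1)=0.0000, V(2,2)=0.0000
Node (1,0) S=130.3100: V=(p*·0.0000+(1−p*)·21.9027)/1.02=3.7345; Δ=(0.0000−21.9027)/(138.1286−108.1573)=-0.7308; B=V−Δ·S=98.9636
Node (1,1) S=166.4200: V=(p*·0.0000+(1−p*)·0.0000)/1.02=0.0000; Δ=(0.0000−0.0000)/(176.4052−138.1286)=0.0000; B=V−Δ·S=0.0000
Node (0,0) S=157.0000: V=(p*·0.0000+(1−p*)·3.7345)/1.02=0.6367; Δ=(0.0000−3.7345)/(166.4200−130.3100)=-0.1034; B=V−Δ·S=16.8736
The time-0 hedge costs 0.6367, which is the no-arbitrage price.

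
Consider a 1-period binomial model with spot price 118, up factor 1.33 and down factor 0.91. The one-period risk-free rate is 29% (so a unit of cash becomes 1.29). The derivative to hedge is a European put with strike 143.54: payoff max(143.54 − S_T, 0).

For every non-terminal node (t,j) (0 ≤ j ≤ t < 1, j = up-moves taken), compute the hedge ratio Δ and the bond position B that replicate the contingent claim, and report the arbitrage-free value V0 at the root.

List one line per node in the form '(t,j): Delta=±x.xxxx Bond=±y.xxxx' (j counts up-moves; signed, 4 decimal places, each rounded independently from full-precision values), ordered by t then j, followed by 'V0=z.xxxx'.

Under the risk-neutral measure, an up-move has probability p* = (R−d)/(u−d) = 0.9048 and values discount at R = 1.29.
Terminal values V(1,·): V(1,0)=36.1600, V(1,1)=0.0000
(0,0): S=118.0000. Δ = (V_up−V_dn)/(S_up−S_dn) = (0.0000−36.1600)/(156.9400−107.3800) = -0.7296. V = [p*·0.0000 + (1−p*)·36.1600]/1.29 = 2.6696. B = V − Δ·S = 88.7649.
The time-0 hedge costs 2.6696, which is the no-arbitrage price.

(0,0): Delta=-0.7296 Bond=88.7649
V0=2.6696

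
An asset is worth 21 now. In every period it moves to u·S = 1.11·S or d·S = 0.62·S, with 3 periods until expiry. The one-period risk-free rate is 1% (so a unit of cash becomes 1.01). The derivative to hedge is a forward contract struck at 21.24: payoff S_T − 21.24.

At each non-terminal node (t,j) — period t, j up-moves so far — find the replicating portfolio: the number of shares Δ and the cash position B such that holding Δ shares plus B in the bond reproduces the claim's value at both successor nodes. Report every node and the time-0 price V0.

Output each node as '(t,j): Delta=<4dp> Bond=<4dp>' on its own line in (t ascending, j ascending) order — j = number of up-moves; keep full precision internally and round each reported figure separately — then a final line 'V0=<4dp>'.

Since d<R<u, set p* = (R−d)/(u−d) = 0.7959; price each node as the discounted p*-expectation of its children.
Payoff layer (t=3): V(3,0)=-16.2351, V(3,1)=-12.2796, V(3,2)=-5.1981, V(3,3)=7.4803
Node (2,0) S=8.0724: V=(p*·-12.2796+(1−p*)·-16.2351)/1.01=-12.9573; Δ=(-12.2796−-16.2351)/(8.9604−5.0049)=1.0000; B=V−Δ·S=-21.0297
Node (2,1) S=14.4522: V=(p*·-5.1981+(1−p*)·-12.2796)/1.01=-6.5775; Δ=(-5.1981−-12.2796)/(16.0419−8.9604)=1.0000; B=V−Δ·S=-21.0297
Node (2,2) S=25.8741: V=(p*·7.4803+(1−p*)·-5.1981)/1.01=4.8444; Δ=(7.4803−-5.1981)/(28.7203−16.0419)=1.0000; B=V−Δ·S=-21.0297
Node (1,0) S=13.0200: V=(p*·-6.5775+(1−p*)·-12.9573)/1.01=-7.8015; Δ=(-6.5775−-12.9573)/(14.4522−8.0724)=1.0000; B=V−Δ·S=-20.8215
Node (1,1) S=23.3100: V=(p*·4.8444+(1−p*)·-6.5775)/1.01=2.4885; Δ=(4.8444−-6.5775)/(25.8741−14.4522)=1.0000; B=V−Δ·S=-20.8215
Node (0,0) S=21.0000: V=(p*·2.4885+(1−p*)·-7.8015)/1.01=0.3847; Δ=(2.4885−-7.8015)/(23.3100−13.0200)=1.0000; B=V−Δ·S=-20.6153
Self-financing check: at every node Δ·S+B equals the discounted successor values.

(0,0): Delta=1.0000 Bond=-20.6153
(1,0): Delta=1.0000 Bond=-20.8215
(1,1): Delta=1.0000 Bond=-20.8215
(2,0): Delta=1.0000 Bond=-21.0297
(2,1): Delta=1.0000 Bond=-21.0297
(2,2): Delta=1.0000 Bond=-21.0297
V0=0.3847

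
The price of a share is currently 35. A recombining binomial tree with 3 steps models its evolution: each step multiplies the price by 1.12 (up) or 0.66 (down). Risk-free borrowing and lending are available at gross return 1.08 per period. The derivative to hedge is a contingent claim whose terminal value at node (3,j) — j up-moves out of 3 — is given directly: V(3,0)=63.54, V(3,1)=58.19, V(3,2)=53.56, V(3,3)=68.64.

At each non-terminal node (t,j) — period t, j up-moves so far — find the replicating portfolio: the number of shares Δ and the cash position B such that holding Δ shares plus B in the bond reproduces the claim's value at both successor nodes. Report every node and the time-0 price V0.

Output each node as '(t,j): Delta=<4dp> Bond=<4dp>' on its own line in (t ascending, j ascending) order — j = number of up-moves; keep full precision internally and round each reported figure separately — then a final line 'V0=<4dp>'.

(0,0): Delta=0.6281 Bond=29.7261
(1,0): Delta=-0.4089 Bond=56.0597
(1,1): Delta=0.6863 Bond=29.8227
(2,0): Delta=-0.7629 Bond=65.9408
(2,1): Delta=-0.3890 Bond=60.0306
(2,2): Delta=0.7467 Bond=29.5588
V0=51.7108

Since d<R<u, set p* = (R−d)/(u−d) = 0.9130; price each node as the discounted p*-expectation of its children.
At expiry t=3: V(3,0)=63.5400, V(3,1)=58.1900, V(3,2)=53.5600, V(3,3)=68.6400
(2,0): S=15.2460. Δ = (V_up−V_dn)/(S_up−S_dn) = (58.1900−63.5400)/(17.0755−10.0624) = -0.7629. V = [p*·58.1900 + (1−p*)·63.5400]/1.08 = 54.3104. B = V − Δ·S = 65.9408.
(2,1): S=25.8720. Δ = (V_up−V_dn)/(S_up−S_dn) = (53.5600−58.1900)/(28.9766−17.0755) = -0.3890. V = [p*·53.5600 + (1−p*)·58.1900]/1.08 = 49.9654. B = V − Δ·S = 60.0306.
(2,2): S=43.9040. Δ = (V_up−V_dn)/(S_up−S_dn) = (68.6400−53.5600)/(49.1725−28.9766) = 0.7467. V = [p*·68.6400 + (1−p*)·53.5600]/1.08 = 62.3414. B = V − Δ·S = 29.5588.
(1,0): S=23.1000. Δ = (V_up−V_dn)/(S_up−S_dn) = (49.9654−54.3104)/(25.8720−15.2460) = -0.4089. V = [p*·49.9654 + (1−p*)·54.3104]/1.08 = 46.6141. B = V − Δ·S = 56.0597.
(1,1): S=39.2000. Δ = (V_up−V_dn)/(S_up−S_dn) = (62.3414−49.9654)/(43.9040−25.8720) = 0.6863. V = [p*·62.3414 + (1−p*)·49.9654]/1.08 = 56.7270. B = V − Δ·S = 29.8227.
(0,0): S=35.0000. Δ = (V_up−V_dn)/(S_up−S_dn) = (56.7270−46.6141)/(39.2000−23.1000) = 0.6281. V = [p*·56.7270 + (1−p*)·46.6141]/1.08 = 51.7108. B = V − Δ·S = 29.7261.
Self-financing check: at every node Δ·S+B equals the discounted successor values.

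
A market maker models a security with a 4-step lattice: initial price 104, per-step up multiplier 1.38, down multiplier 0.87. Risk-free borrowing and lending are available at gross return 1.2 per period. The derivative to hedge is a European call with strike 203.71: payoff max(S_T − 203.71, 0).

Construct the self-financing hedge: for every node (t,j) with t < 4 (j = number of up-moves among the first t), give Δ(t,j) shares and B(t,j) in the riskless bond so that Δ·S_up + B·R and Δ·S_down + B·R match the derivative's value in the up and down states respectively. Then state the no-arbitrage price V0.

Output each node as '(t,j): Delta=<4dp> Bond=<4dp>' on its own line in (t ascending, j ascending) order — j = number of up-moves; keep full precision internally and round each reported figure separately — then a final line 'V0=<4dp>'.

No-arbitrage ⇒ martingale measure with p* = (R−d)/(u−d) = 0.6471.
Payoff layer (t=4): V(4,0)=0.0000, V(4,1)=0.0000, V(4,2)=0.0000, V(4,3)=34.0780, V(4,4)=173.4709
Node (3,0) S=68.4843: V=(p*·0.0000+(1−p*)·0.0000)/1.2=0.0000; Δ=(0.0000−0.0000)/(94.5084−59.5814)=0.0000; B=V−Δ·S=0.0000
Node (3,1) S=108.6303: V=(p*·0.0000+(1−p*)·0.0000)/1.2=0.0000; Δ=(0.0000−0.0000)/(149.9098−94.5084)=0.0000; B=V−Δ·S=0.0000
Node (3,2) S=172.3101: V=(p*·34.0780+(1−p*)·0.0000)/1.2=18.3754; Δ=(34.0780−0.0000)/(237.7880−149.9098)=0.3878; B=V−Δ·S=-48.4442
Node (3,3) S=273.3195: V=(p*·173.4709+(1−p*)·34.0780)/1.2=103.5612; Δ=(173.4709−34.0780)/(377.1809−237.7880)=1.0000; B=V−Δ·S=-169.7583
Node (2,0) S=78.7176: V=(p*·0.0000+(1−p*)·0.0000)/1.2=0.0000; Δ=(0.0000−0.0000)/(108.6303−68.4843)=0.0000; B=V−Δ·S=0.0000
Node (2,1) S=124.8624: V=(p*·18.3754+(1−p*)·0.0000)/1.2=9.9083; Δ=(18.3754−0.0000)/(172.3101−108.6303)=0.2886; B=V−Δ·S=-26.1218
Node (2,2) S=198.0576: V=(p*·103.5612+(1−p*)·18.3754)/1.2=61.2463; Δ=(103.5612−18.3754)/(273.3195−172.3101)=0.8433; B=V−Δ·S=-105.7846
Node (1,0) S=90.4800: V=(p*·9.9083+(1−p*)·0.0000)/1.2=5.3427; Δ=(9.9083−0.0000)/(124.8624−78.7176)=0.2147; B=V−Δ·S=-14.0853
Node (1,1) S=143.5200: V=(p*·61.2463+(1−p*)·9.9083)/1.2=35.9392; Δ=(61.2463−9.9083)/(198.0576−124.8624)=0.7014; B=V−Δ·S=-64.7236
Node (0,0) S=104.0000: V=(p*·35.9392+(1−p*)·5.3427)/1.2=20.9504; Δ=(35.9392−5.3427)/(143.5200−90.4800)=0.5769; B=V−Δ·S=-39.0427
The time-0 hedge costs 20.9504, which is the no-arbitrage price.

(0,0): Delta=0.5769 Bond=-39.0427
(1,0): Delta=0.2147 Bond=-14.0853
(1,1): Delta=0.7014 Bond=-64.7236
(2,0): Delta=0.0000 Bond=0.0000
(2,1): Delta=0.2886 Bond=-26.1218
(2,2): Delta=0.8433 Bond=-105.7846
(3,0): Delta=0.0000 Bond=0.0000
(3,1): Delta=0.0000 Bond=0.0000
(3,2): Delta=0.3878 Bond=-48.4442
(3,3): Delta=1.0000 Bond=-169.7583
V0=20.9504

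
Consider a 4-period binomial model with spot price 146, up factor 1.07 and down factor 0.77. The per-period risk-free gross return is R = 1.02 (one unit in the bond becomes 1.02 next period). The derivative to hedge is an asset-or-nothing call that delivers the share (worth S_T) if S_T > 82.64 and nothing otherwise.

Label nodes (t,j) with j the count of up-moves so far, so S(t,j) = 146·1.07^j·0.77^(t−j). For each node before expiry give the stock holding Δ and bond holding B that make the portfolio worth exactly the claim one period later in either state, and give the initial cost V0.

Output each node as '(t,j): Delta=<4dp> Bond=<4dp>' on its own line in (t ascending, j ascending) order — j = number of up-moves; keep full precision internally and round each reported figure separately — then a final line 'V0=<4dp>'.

(0,0): Delta=1.1046 Bond=-16.3195
(1,0): Delta=1.5488 Bond=-66.5838
(1,1): Delta=1.0406 Bond=-6.6584
(2,0): Delta=3.1179 Bond=-203.7463
(2,1): Delta=1.3229 Bond=-40.7493
(2,2): Delta=1.0000 Bond=0.0000
(3,0): Delta=0.0000 Bond=0.0000
(3,1): Delta=3.5667 Bond=-249.3855
(3,2): Delta=1.0000 Bond=0.0000
(3,3): Delta=1.0000 Bond=0.0000
V0=144.9466

No-arbitrage ⇒ martingale measure with p* = (R−d)/(u−d) = 0.8333.
Terminal payoffs: V(4,0)=0.0000, V(4,1)=0.0000, V(4,2)=99.1064, V(4,3)=137.7193, V(4,4)=191.3762
(3,0): S=66.6538. Δ = (V_up−V_dn)/(S_up−S_dn) = (0.0000−0.0000)/(71.3196−51.3234) = 0.0000. V = [p*·0.0000 + (1−p*)·0.0000]/1.02 = 0.0000. B = V − Δ·S = 0.0000.
(3,1): S=92.6228. Δ = (V_up−V_dn)/(S_up−S_dn) = (99.1064−0.0000)/(99.1064−71.3196) = 3.5667. V = [p*·99.1064 + (1−p*)·0.0000]/1.02 = 80.9693. B = V − Δ·S = -249.3855.
(3,2): S=128.7097. Δ = (V_up−V_dn)/(S_up−S_dn) = (137.7193−99.1064)/(137.7193−99.1064) = 1.0000. V = [p*·137.7193 + (1−p*)·99.1064]/1.02 = 128.7097. B = V − Δ·S = 0.0000.
(3,3): S=178.8563. Δ = (V_up−V_dn)/(S_up−S_dn) = (191.3762−137.7193)/(191.3762−137.7193) = 1.0000. V = [p*·191.3762 + (1−p*)·137.7193]/1.02 = 178.8563. B = V − Δ·S = 0.0000.
(2,0): S=86.5634. Δ = (V_up−V_dn)/(S_up−S_dn) = (80.9693−0.0000)/(92.6228−66.6538) = 3.1179. V = [p*·80.9693 + (1−p*)·0.0000]/1.02 = 66.1514. B = V − Δ·S = -203.7463.
(2,1): S=120.2894. Δ = (V_up−V_dn)/(S_up−S_dn) = (128.7097−80.9693)/(128.7097−92.6228) = 1.3229. V = [p*·128.7097 + (1−p*)·80.9693]/1.02 = 118.3852. B = V − Δ·S = -40.7493.
(2,2): S=167.1554. Δ = (V_up−V_dn)/(S_up−S_dn) = (178.8563−128.7097)/(178.8563−128.7097) = 1.0000. V = [p*·178.8563 + (1−p*)·128.7097]/1.02 = 167.1554. B = V − Δ·S = 0.0000.
(1,0): S=112.4200. Δ = (V_up−V_dn)/(S_up−S_dn) = (118.3852−66.1514)/(120.2894−86.5634) = 1.5488. V = [p*·118.3852 + (1−p*)·66.1514]/1.02 = 107.5290. B = V − Δ·S = -66.5838.
(1,1): S=156.2200. Δ = (V_up−V_dn)/(S_up−S_dn) = (167.1554−118.3852)/(167.1554−120.2894) = 1.0406. V = [p*·167.1554 + (1−p*)·118.3852]/1.02 = 155.9089. B = V − Δ·S = -6.6584.
(0,0): S=146.0000. Δ = (V_up−V_dn)/(S_up−S_dn) = (155.9089−107.5290)/(156.2200−112.4200) = 1.1046. V = [p*·155.9089 + (1−p*)·107.5290]/1.02 = 144.9466. B = V − Δ·S = -16.3195.
The time-0 hedge costs 144.9466, which is the no-arbitrage price.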